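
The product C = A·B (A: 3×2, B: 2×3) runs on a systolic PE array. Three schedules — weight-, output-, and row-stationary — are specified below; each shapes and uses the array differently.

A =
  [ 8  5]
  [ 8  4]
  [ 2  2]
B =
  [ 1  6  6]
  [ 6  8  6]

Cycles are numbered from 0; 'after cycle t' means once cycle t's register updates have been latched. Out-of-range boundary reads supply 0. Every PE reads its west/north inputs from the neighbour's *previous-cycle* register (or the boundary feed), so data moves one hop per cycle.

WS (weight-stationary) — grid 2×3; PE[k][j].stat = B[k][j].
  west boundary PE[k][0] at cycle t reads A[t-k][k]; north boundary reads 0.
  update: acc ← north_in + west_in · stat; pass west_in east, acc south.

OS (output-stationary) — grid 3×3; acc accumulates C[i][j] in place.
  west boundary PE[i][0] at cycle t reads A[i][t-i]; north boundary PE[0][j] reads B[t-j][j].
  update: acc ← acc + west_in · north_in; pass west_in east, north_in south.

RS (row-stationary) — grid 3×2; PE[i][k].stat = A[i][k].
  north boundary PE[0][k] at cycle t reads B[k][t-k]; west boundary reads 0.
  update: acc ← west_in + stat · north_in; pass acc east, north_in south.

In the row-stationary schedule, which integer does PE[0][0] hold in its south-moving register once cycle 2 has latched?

register = 6

RS 3×2: PE[0][0] cycle-by-cycle (with neighbour feeds):
  t=0 PE[0][0]: acc=8 h=8 v=1
  t=1 PE[0][0]: acc=48 h=48 v=6
  t=2 PE[0][0]: acc=48 h=48 v=6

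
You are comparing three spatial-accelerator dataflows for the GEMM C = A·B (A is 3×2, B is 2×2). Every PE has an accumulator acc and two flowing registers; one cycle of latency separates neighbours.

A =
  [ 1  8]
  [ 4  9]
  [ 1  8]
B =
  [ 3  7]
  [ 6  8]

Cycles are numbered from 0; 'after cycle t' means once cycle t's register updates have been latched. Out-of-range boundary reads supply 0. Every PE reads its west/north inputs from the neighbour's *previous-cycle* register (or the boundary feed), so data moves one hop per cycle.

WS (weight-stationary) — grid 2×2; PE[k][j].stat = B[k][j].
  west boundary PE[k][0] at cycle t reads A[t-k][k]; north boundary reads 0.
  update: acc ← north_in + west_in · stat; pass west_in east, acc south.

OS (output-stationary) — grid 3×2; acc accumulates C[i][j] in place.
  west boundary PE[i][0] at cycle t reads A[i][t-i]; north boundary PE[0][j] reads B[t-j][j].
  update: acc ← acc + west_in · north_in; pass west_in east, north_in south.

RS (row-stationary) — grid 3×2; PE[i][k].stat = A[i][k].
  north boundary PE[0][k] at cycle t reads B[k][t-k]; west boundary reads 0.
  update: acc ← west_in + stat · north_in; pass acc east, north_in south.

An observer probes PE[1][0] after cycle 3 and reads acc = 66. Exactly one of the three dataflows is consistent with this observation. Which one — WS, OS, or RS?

Under WS (2×2), PE[1][0]:
  [0] (1,0) acc=0 (h:0 v:0)
  [1] (1,0) acc=51 (h:8 v:51)
  [2] (1,0) acc=66 (h:9 v:66)
  [3] (1,0) acc=51 (h:8 v:51)
Under OS (3×2), PE[1][0]:
  [0] (1,0) acc=0 (h:0 v:0)
  [1] (1,0) acc=12 (h:4 v:3)
  [2] (1,0) acc=66 (h:9 v:6)
  [3] (1,0) acc=66 (h:0 v:0)
Under RS (3×2), PE[1][0]:
  [0] (1,0) acc=0 (h:0 v:0)
  [1] (1,0) acc=12 (h:12 v:3)
  [2] (1,0) acc=28 (h:28 v:7)
  [3] (1,0) acc=0 (h:0 v:0)

dataflow = OS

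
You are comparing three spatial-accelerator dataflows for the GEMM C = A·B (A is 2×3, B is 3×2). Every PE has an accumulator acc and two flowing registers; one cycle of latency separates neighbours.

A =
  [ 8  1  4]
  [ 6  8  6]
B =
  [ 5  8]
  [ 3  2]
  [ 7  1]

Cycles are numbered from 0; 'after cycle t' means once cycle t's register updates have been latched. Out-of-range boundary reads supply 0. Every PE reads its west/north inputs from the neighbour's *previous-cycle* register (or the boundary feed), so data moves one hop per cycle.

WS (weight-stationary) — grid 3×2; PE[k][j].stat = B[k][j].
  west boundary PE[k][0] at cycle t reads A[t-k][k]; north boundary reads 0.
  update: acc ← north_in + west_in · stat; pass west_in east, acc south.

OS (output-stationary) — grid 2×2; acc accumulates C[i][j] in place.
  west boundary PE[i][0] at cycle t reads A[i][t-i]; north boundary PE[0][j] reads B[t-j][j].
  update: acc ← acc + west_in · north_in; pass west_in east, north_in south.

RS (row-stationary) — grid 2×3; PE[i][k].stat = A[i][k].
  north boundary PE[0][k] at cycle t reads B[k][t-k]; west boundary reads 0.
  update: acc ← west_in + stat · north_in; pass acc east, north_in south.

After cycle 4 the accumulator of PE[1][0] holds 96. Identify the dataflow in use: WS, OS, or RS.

WS (3×2 grid), PE[1][0]:
  t=0 PE[1][0]: acc=0 h=0 v=0
  t=1 PE[1][0]: acc=43 h=1 v=43
  t=2 PE[1][0]: acc=54 h=8 v=54
  t=3 PE[1][0]: acc=0 h=0 v=0
  t=4 PE[1][0]: acc=0 h=0 v=0
OS (2×2 grid), PE[1][0]:
  t=0 PE[1][0]: acc=0 h=0 v=0
  t=1 PE[1][0]: acc=30 h=6 v=5
  t=2 PE[1][0]: acc=54 h=8 v=3
  t=3 PE[1][0]: acc=96 h=6 v=7
  t=4 PE[1][0]: acc=96 h=0 v=0
RS (2×3 grid), PE[1][0]:
  t=0 PE[1][0]: acc=0 h=0 v=0
  t=1 PE[1][0]: acc=30 h=30 v=5
  t=2 PE[1][0]: acc=48 h=48 v=8
  t=3 PE[1][0]: acc=0 h=0 v=0
  t=4 PE[1][0]: acc=0 h=0 v=0

dataflow = OS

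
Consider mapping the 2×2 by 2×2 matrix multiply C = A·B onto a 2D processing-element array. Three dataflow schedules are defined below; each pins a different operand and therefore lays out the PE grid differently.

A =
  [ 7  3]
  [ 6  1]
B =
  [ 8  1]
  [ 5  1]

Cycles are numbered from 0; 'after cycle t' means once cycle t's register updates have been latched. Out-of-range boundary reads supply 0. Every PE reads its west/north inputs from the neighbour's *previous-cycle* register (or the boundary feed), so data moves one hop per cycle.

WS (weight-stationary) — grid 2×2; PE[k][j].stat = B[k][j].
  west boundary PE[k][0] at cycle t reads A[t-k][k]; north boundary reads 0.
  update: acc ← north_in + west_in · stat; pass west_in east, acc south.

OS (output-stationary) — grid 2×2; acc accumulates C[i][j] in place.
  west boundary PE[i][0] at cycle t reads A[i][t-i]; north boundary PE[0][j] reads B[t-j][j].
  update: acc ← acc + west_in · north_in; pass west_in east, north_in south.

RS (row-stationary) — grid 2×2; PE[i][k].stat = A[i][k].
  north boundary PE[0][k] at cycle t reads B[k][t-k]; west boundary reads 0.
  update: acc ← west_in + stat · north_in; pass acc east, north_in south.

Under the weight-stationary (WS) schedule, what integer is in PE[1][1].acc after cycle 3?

WS 2×2: PE[1][1] cycle-by-cycle (with neighbour feeds):
  after 0 — PE[0][1] acc=0, pass-E 0, pass-S 0
  after 0 — PE[1][0] acc=0, pass-E 0, pass-S 0
  after 0 — PE[1][1] acc=0, pass-E 0, pass-S 0
  after 1 — PE[0][1] acc=7, pass-E 7, pass-S 7
  after 1 — PE[1][0] acc=71, pass-E 3, pass-S 71
  after 1 — PE[1][1] acc=0, pass-E 0, pass-S 0
  after 2 — PE[0][1] acc=6, pass-E 6, pass-S 6
  after 2 — PE[1][0] acc=53, pass-E 1, pass-S 53
  after 2 — PE[1][1] acc=10, pass-E 3, pass-S 10
  after 3 — PE[0][1] acc=0, pass-E 0, pass-S 0
  after 3 — PE[1][0] acc=0, pass-E 0, pass-S 0
  after 3 — PE[1][1] acc=7, pass-E 1, pass-S 7

PE[1][1].acc = 7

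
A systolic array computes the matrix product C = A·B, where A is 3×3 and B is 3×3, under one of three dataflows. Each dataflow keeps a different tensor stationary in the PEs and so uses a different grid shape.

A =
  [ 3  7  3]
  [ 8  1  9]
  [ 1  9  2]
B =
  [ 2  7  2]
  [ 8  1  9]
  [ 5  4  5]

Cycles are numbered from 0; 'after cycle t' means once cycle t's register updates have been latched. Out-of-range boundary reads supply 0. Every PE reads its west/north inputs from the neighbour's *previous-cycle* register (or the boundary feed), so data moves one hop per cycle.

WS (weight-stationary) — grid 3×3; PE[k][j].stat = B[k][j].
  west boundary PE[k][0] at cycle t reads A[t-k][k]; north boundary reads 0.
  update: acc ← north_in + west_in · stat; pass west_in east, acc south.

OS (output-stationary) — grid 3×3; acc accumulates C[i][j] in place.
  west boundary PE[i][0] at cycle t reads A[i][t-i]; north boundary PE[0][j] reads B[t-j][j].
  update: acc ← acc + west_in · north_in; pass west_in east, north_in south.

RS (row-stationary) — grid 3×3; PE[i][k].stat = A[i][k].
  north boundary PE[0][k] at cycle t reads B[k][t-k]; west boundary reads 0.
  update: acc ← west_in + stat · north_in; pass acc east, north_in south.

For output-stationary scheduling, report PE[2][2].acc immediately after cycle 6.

OS (3×3). Following PE[2][2] plus its west/north inputs:
  after 0 — PE[1][2] acc=0, pass-E 0, pass-S 0
  after 0 — PE[2][1] acc=0, pass-E 0, pass-S 0
  after 0 — PE[2][2] acc=0, pass-E 0, pass-S 0
  after 1 — PE[1][2] acc=0, pass-E 0, pass-S 0
  after 1 — PE[2][1] acc=0, pass-E 0, pass-S 0
  after 1 — PE[2][2] acc=0, pass-E 0, pass-S 0
  after 2 — PE[1][2] acc=0, pass-E 0, pass-S 0
  after 2 — PE[2][1] acc=0, pass-E 0, pass-S 0
  after 2 — PE[2][2] acc=0, pass-E 0, pass-S 0
  after 3 — PE[1][2] acc=16, pass-E 8, pass-S 2
  after 3 — PE[2][1] acc=7, pass-E 1, pass-S 7
  after 3 — PE[2][2] acc=0, pass-E 0, pass-S 0
  after 4 — PE[1][2] acc=25, pass-E 1, pass-S 9
  after 4 — PE[2][1] acc=16, pass-E 9, pass-S 1
  after 4 — PE[2][2] acc=2, pass-E 1, pass-S 2
  after 5 — PE[1][2] acc=70, pass-E 9, pass-S 5
  after 5 — PE[2][1] acc=24, pass-E 2, pass-S 4
  after 5 — PE[2][2] acc=83, pass-E 9, pass-S 9
  after 6 — PE[1][2] acc=70, pass-E 0, pass-S 0
  after 6 — PE[2][1] acc=24, pass-E 0, pass-S 0
  after 6 — PE[2][2] acc=93, pass-E 2, pass-S 5

PE[2][2].acc = 93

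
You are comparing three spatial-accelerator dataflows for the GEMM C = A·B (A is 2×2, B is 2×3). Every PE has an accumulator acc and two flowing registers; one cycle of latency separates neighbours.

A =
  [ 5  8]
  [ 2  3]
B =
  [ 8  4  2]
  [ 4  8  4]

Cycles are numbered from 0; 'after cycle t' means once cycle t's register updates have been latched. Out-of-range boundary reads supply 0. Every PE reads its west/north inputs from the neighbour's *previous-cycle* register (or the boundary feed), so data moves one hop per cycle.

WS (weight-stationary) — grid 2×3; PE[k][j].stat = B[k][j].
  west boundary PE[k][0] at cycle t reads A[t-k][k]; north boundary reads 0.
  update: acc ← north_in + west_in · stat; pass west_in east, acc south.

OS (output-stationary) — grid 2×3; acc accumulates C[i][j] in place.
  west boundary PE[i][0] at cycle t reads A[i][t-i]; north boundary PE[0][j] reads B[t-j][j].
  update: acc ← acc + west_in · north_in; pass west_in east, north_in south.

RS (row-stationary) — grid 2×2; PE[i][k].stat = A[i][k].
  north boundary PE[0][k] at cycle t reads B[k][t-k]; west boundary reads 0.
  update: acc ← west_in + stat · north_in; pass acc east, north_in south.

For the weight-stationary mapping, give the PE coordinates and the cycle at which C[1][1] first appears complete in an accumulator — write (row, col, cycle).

WS — PE[1][1] is where C[1][1] collects:
  after 0 — PE[1][1] acc=0, pass-E 0, pass-S 0
  after 1 — PE[1][1] acc=0, pass-E 0, pass-S 0
  after 2 — PE[1][1] acc=84, pass-E 8, pass-S 84
  after 3 — PE[1][1] acc=32, pass-E 3, pass-S 32

(row, col, cycle) = (1, 1, 3)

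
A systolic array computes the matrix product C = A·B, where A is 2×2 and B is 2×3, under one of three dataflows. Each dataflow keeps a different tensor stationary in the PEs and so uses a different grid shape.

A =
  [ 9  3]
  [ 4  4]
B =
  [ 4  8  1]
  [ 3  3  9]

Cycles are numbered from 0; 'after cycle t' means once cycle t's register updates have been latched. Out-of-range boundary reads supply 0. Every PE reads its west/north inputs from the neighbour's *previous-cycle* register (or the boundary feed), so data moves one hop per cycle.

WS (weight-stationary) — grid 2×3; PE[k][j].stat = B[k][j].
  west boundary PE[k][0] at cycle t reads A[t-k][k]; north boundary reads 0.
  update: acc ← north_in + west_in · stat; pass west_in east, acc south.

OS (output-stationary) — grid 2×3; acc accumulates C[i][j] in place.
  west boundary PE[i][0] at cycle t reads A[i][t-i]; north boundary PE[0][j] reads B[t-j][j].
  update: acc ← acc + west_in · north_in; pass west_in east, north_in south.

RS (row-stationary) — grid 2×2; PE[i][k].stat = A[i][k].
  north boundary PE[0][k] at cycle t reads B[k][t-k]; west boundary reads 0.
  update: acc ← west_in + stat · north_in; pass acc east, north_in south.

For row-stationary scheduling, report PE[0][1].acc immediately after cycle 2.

PE[0][1].acc = 81

RS 2×2: PE[0][1] cycle-by-cycle (with neighbour feeds):
  0: (0,0).acc=36  regs=<36,4>
  0: (0,1).acc=0  regs=<0,0>
  1: (0,0).acc=72  regs=<72,8>
  1: (0,1).acc=45  regs=<45,3>
  2: (0,0).acc=9  regs=<9,1>
  2: (0,1).acc=81  regs=<81,3>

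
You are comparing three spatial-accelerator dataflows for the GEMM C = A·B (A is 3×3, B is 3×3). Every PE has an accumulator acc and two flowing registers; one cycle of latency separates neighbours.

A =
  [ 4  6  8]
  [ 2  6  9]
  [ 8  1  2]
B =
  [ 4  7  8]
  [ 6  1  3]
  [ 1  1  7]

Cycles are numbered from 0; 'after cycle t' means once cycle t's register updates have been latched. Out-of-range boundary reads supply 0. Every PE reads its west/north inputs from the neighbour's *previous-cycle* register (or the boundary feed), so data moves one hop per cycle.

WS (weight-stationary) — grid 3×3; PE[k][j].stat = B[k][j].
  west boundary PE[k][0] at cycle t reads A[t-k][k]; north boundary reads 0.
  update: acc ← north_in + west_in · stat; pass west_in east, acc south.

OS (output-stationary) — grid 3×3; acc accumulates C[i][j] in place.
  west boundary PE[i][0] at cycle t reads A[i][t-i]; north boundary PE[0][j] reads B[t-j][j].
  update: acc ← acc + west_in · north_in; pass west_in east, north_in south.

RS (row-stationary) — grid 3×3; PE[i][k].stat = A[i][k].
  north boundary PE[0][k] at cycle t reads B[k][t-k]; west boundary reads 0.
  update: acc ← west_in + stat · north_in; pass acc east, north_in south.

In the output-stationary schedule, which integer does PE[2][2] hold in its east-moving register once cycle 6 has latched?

register = 2

Tracing OS — 3×3 array, target PE[2][2]:
  @0  [1,2]  acc 0  |  →0  ↓0
  @0  [2,1]  acc 0  |  →0  ↓0
  @0  [2,2]  acc 0  |  →0  ↓0
  @1  [1,2]  acc 0  |  →0  ↓0
  @1  [2,1]  acc 0  |  →0  ↓0
  @1  [2,2]  acc 0  |  →0  ↓0
  @2  [1,2]  acc 0  |  →0  ↓0
  @2  [2,1]  acc 0  |  →0  ↓0
  @2  [2,2]  acc 0  |  →0  ↓0
  @3  [1,2]  acc 16  |  →2  ↓8
  @3  [2,1]  acc 56  |  →8  ↓7
  @3  [2,2]  acc 0  |  →0  ↓0
  @4  [1,2]  acc 34  |  →6  ↓3
  @4  [2,1]  acc 57  |  →1  ↓1
  @4  [2,2]  acc 64  |  →8  ↓8
  @5  [1,2]  acc 97  |  →9  ↓7
  @5  [2,1]  acc 59  |  →2  ↓1
  @5  [2,2]  acc 67  |  →1  ↓3
  @6  [1,2]  acc 97  |  →0  ↓0
  @6  [2,1]  acc 59  |  →0  ↓0
  @6  [2,2]  acc 81  |  →2  ↓7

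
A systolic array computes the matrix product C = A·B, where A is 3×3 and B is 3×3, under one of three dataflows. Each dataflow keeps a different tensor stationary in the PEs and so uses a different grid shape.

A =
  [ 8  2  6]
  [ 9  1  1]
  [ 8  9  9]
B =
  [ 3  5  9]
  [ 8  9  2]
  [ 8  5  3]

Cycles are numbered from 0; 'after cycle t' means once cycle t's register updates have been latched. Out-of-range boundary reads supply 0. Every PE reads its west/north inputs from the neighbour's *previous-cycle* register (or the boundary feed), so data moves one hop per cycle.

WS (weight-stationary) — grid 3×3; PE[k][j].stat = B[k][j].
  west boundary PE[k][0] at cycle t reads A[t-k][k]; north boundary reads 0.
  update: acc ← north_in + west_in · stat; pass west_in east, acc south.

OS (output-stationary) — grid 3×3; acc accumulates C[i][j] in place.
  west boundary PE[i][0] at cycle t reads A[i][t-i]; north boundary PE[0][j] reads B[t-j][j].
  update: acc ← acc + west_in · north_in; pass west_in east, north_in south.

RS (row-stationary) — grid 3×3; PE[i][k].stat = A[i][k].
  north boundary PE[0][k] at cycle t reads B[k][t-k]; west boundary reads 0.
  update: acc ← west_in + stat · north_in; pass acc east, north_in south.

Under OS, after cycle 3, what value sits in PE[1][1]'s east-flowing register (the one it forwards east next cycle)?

register = 1

OS 3×3: PE[1][1] cycle-by-cycle (with neighbour feeds):
  cycle 0: PE[0][1] → acc 0, east 0, south 0
  cycle 0: PE[1][0] → acc 0, east 0, south 0
  cycle 0: PE[1][1] → acc 0, east 0, south 0
  cycle 1: PE[0][1] → acc 40, east 8, south 5
  cycle 1: PE[1][0] → acc 27, east 9, south 3
  cycle 1: PE[1][1] → acc 0, east 0, south 0
  cycle 2: PE[0][1] → acc 58, east 2, south 9
  cycle 2: PE[1][0] → acc 35, east 1, south 8
  cycle 2: PE[1][1] → acc 45, east 9, south 5
  cycle 3: PE[0][1] → acc 88, east 6, south 5
  cycle 3: PE[1][0] → acc 43, east 1, south 8
  cycle 3: PE[1][1] → acc 54, east 1, south 9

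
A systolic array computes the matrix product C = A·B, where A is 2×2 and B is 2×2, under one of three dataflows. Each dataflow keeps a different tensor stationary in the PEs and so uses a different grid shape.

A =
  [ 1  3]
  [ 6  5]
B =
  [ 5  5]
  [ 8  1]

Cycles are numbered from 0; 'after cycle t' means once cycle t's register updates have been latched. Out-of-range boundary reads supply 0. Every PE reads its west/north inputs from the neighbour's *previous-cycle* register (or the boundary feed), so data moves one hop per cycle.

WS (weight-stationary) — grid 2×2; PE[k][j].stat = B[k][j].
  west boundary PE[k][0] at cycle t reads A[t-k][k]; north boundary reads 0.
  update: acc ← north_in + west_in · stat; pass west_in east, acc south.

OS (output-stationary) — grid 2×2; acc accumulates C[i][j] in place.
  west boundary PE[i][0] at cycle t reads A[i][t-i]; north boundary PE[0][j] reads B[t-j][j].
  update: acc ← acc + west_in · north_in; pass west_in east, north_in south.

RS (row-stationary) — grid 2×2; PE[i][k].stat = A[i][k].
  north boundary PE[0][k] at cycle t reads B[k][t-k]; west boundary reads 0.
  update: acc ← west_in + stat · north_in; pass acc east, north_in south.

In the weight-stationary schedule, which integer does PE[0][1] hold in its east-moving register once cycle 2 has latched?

register = 6

WS 2×2: PE[0][1] cycle-by-cycle (with neighbour feeds):
  step 0 · PE0,0: acc=5; fwd→1 fwd↓5
  step 0 · PE0,1: acc=0; fwd→0 fwd↓0
  step 1 · PE0,0: acc=30; fwd→6 fwd↓30
  step 1 · PE0,1: acc=5; fwd→1 fwd↓5
  step 2 · PE0,0: acc=0; fwd→0 fwd↓0
  step 2 · PE0,1: acc=30; fwd→6 fwd↓30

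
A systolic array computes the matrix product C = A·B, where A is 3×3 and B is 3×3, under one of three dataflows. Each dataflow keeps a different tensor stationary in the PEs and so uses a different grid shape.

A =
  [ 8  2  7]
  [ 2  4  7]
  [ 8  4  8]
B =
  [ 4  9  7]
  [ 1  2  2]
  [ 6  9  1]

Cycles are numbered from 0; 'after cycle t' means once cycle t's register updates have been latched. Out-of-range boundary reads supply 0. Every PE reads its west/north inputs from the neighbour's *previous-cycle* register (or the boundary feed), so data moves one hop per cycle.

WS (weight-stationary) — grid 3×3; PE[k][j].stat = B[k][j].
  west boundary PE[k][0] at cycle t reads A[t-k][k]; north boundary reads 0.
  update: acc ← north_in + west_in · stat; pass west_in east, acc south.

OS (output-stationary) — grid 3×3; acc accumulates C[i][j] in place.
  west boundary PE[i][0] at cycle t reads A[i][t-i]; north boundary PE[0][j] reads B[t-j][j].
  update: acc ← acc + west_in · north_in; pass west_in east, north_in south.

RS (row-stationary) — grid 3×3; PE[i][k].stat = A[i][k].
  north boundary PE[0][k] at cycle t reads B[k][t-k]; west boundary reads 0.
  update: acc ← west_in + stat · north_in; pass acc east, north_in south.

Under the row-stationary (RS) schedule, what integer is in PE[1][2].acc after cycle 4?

PE[1][2].acc = 89

RS 3×3: PE[1][2] cycle-by-cycle (with neighbour feeds):
  step 0 · PE0,2: acc=0; fwd→0 fwd↓0
  step 0 · PE1,1: acc=0; fwd→0 fwd↓0
  step 0 · PE1,2: acc=0; fwd→0 fwd↓0
  step 1 · PE0,2: acc=0; fwd→0 fwd↓0
  step 1 · PE1,1: acc=0; fwd→0 fwd↓0
  step 1 · PE1,2: acc=0; fwd→0 fwd↓0
  step 2 · PE0,2: acc=76; fwd→76 fwd↓6
  step 2 · PE1,1: acc=12; fwd→12 fwd↓1
  step 2 · PE1,2: acc=0; fwd→0 fwd↓0
  step 3 · PE0,2: acc=139; fwd→139 fwd↓9
  step 3 · PE1,1: acc=26; fwd→26 fwd↓2
  step 3 · PE1,2: acc=54; fwd→54 fwd↓6
  step 4 · PE0,2: acc=67; fwd→67 fwd↓1
  step 4 · PE1,1: acc=22; fwd→22 fwd↓2
  step 4 · PE1,2: acc=89; fwd→89 fwd↓9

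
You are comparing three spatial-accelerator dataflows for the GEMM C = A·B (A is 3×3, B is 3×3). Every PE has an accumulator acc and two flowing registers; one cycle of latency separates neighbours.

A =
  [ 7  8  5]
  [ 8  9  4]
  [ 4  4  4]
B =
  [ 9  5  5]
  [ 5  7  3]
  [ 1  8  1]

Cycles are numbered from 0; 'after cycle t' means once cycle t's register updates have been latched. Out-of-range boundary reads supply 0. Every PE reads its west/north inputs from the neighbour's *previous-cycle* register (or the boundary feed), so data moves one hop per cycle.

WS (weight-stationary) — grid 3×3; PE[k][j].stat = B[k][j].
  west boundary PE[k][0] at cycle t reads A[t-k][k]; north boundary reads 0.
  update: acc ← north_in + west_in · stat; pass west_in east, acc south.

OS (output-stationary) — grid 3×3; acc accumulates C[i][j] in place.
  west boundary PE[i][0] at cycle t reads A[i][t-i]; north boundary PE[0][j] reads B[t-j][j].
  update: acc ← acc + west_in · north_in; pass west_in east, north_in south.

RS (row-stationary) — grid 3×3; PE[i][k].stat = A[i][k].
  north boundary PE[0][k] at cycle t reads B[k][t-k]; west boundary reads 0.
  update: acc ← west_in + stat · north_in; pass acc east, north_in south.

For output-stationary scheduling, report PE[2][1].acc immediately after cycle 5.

PE[2][1].acc = 80

OS (3×3). Following PE[2][1] plus its west/north inputs:
  step 0 · PE1,1: acc=0; fwd→0 fwd↓0
  step 0 · PE2,0: acc=0; fwd→0 fwd↓0
  step 0 · PE2,1: acc=0; fwd→0 fwd↓0
  step 1 · PE1,1: acc=0; fwd→0 fwd↓0
  step 1 · PE2,0: acc=0; fwd→0 fwd↓0
  step 1 · PE2,1: acc=0; fwd→0 fwd↓0
  step 2 · PE1,1: acc=40; fwd→8 fwd↓5
  step 2 · PE2,0: acc=36; fwd→4 fwd↓9
  step 2 · PE2,1: acc=0; fwd→0 fwd↓0
  step 3 · PE1,1: acc=103; fwd→9 fwd↓7
  step 3 · PE2,0: acc=56; fwd→4 fwd↓5
  step 3 · PE2,1: acc=20; fwd→4 fwd↓5
  step 4 · PE1,1: acc=135; fwd→4 fwd↓8
  step 4 · PE2,0: acc=60; fwd→4 fwd↓1
  step 4 · PE2,1: acc=48; fwd→4 fwd↓7
  step 5 · PE1,1: acc=135; fwd→0 fwd↓0
  step 5 · PE2,0: acc=60; fwd→0 fwd↓0
  step 5 · PE2,1: acc=80; fwd→4 fwd↓8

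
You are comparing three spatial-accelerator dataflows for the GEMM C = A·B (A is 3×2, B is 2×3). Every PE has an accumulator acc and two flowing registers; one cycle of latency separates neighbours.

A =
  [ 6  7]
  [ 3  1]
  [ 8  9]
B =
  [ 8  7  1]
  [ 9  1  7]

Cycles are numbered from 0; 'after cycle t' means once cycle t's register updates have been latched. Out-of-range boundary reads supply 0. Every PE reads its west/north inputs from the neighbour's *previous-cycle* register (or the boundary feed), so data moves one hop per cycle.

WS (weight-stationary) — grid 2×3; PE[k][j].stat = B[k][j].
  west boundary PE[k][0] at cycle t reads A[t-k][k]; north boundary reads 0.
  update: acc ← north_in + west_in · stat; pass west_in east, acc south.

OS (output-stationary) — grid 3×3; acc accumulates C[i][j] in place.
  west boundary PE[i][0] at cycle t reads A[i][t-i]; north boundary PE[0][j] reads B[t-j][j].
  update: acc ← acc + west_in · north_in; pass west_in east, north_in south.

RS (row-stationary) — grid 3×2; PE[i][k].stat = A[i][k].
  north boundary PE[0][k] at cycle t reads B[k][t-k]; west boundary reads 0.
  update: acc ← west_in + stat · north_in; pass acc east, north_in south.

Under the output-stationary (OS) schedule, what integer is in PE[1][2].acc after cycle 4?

Tracing OS — 3×3 array, target PE[1][2]:
  @0  [0,2]  acc 0  |  →0  ↓0
  @0  [1,1]  acc 0  |  →0  ↓0
  @0  [1,2]  acc 0  |  →0  ↓0
  @1  [0,2]  acc 0  |  →0  ↓0
  @1  [1,1]  acc 0  |  →0  ↓0
  @1  [1,2]  acc 0  |  →0  ↓0
  @2  [0,2]  acc 6  |  →6  ↓1
  @2  [1,1]  acc 21  |  →3  ↓7
  @2  [1,2]  acc 0  |  →0  ↓0
  @3  [0,2]  acc 55  |  →7  ↓7
  @3  [1,1]  acc 22  |  →1  ↓1
  @3  [1,2]  acc 3  |  →3  ↓1
  @4  [0,2]  acc 55  |  →0  ↓0
  @4  [1,1]  acc 22  |  →0  ↓0
  @4  [1,2]  acc 10  |  →1  ↓7

PE[1][2].acc = 10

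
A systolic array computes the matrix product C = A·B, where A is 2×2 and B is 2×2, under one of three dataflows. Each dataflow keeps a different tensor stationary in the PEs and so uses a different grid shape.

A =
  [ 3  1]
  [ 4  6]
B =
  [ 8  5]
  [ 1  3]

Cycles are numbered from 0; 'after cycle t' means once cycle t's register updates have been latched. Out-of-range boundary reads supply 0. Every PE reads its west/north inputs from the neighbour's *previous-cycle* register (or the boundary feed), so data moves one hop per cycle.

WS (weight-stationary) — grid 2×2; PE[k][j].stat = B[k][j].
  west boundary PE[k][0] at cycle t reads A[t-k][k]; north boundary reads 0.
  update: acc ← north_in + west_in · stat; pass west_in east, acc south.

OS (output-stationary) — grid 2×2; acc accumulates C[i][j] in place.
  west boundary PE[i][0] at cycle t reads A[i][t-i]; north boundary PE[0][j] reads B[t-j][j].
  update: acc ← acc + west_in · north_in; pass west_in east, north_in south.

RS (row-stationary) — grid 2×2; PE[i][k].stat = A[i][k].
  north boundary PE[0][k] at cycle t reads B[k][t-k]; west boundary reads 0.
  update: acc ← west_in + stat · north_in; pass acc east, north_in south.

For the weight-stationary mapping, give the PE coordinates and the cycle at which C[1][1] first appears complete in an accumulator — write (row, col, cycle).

(row, col, cycle) = (1, 1, 3)

Under WS, C[1][1] lands at PE[1][1]:
  step 0 · PE1,1: acc=0; fwd→0 fwd↓0
  step 1 · PE1,1: acc=0; fwd→0 fwd↓0
  step 2 · PE1,1: acc=18; fwd→1 fwd↓18
  step 3 · PE1,1: acc=38; fwd→6 fwd↓38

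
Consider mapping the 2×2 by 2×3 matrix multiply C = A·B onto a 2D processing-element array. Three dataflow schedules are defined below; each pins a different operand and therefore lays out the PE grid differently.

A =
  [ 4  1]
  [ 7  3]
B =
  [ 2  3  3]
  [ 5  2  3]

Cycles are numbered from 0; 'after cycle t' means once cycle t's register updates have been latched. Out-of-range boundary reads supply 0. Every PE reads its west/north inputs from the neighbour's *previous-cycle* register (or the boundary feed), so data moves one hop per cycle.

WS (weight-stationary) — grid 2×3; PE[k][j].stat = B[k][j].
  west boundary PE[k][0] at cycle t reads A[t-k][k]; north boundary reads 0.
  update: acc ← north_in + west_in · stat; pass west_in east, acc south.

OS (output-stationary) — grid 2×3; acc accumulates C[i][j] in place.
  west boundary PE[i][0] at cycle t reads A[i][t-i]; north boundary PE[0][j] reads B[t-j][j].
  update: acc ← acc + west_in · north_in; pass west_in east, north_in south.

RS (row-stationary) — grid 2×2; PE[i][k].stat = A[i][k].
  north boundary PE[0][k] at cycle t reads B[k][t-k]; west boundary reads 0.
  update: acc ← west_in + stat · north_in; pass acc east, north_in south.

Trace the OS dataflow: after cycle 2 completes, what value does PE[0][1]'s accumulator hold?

PE[0][1].acc = 14

Tracing OS — 2×3 array, target PE[0][1]:
  cycle 0: PE[0][0] → acc 8, east 4, south 2
  cycle 0: PE[0][1] → acc 0, east 0, south 0
  cycle 1: PE[0][0] → acc 13, east 1, south 5
  cycle 1: PE[0][1] → acc 12, east 4, south 3
  cycle 2: PE[0][0] → acc 13, east 0, south 0
  cycle 2: PE[0][1] → acc 14, east 1, south 2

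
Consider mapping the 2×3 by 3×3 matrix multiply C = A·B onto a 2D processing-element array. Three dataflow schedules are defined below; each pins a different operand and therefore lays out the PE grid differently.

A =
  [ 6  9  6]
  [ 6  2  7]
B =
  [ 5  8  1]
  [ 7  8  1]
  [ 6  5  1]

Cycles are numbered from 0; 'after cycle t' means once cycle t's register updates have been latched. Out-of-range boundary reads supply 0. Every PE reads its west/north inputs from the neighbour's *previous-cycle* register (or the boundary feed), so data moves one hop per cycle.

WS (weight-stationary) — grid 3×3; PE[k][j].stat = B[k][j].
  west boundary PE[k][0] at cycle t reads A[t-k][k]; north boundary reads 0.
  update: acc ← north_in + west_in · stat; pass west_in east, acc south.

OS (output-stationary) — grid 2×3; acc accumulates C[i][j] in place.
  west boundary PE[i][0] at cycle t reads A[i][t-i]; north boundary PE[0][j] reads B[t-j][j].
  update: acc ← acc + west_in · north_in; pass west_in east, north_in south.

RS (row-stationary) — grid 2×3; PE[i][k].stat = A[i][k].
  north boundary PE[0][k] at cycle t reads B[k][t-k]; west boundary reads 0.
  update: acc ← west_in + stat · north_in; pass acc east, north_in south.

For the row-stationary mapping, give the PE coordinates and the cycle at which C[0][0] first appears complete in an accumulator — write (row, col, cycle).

RS — PE[0][2] is where C[0][0] collects:
  [0] (0,2) acc=0 (h:0 v:0)
  [1] (0,2) acc=0 (h:0 v:0)
  [2] (0,2) acc=129 (h:129 v:6)

(row, col, cycle) = (0, 2, 2)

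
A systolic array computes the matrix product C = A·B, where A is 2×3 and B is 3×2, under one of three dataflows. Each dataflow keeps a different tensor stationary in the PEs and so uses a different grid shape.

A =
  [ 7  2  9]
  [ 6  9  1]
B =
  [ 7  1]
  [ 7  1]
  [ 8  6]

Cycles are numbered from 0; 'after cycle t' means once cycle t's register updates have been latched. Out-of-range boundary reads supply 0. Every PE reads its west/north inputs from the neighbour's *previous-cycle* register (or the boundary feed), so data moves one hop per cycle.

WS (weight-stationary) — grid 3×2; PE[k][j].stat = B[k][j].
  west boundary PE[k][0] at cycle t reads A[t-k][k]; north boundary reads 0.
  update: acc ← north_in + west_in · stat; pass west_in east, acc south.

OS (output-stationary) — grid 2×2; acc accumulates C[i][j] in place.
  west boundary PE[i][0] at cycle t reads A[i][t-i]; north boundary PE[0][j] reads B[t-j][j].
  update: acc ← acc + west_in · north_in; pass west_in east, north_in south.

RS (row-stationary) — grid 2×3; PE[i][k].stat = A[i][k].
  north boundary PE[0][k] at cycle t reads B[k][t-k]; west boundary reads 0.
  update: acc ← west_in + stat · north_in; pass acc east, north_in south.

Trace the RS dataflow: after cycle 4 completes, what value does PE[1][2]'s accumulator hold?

PE[1][2].acc = 21

RS on a 2×3 grid — tracing PE[1][2] and its feeders:
  cycle 0: PE[0][2] → acc 0, east 0, south 0
  cycle 0: PE[1][1] → acc 0, east 0, south 0
  cycle 0: PE[1][2] → acc 0, east 0, south 0
  cycle 1: PE[0][2] → acc 0, east 0, south 0
  cycle 1: PE[1][1] → acc 0, east 0, south 0
  cycle 1: PE[1][2] → acc 0, east 0, south 0
  cycle 2: PE[0][2] → acc 135, east 135, south 8
  cycle 2: PE[1][1] → acc 105, east 105, south 7
  cycle 2: PE[1][2] → acc 0, east 0, south 0
  cycle 3: PE[0][2] → acc 63, east 63, south 6
  cycle 3: PE[1][1] → acc 15, east 15, south 1
  cycle 3: PE[1][2] → acc 113, east 113, south 8
  cycle 4: PE[0][2] → acc 0, east 0, south 0
  cycle 4: PE[1][1] → acc 0, east 0, south 0
  cycle 4: PE[1][2] → acc 21, east 21, south 6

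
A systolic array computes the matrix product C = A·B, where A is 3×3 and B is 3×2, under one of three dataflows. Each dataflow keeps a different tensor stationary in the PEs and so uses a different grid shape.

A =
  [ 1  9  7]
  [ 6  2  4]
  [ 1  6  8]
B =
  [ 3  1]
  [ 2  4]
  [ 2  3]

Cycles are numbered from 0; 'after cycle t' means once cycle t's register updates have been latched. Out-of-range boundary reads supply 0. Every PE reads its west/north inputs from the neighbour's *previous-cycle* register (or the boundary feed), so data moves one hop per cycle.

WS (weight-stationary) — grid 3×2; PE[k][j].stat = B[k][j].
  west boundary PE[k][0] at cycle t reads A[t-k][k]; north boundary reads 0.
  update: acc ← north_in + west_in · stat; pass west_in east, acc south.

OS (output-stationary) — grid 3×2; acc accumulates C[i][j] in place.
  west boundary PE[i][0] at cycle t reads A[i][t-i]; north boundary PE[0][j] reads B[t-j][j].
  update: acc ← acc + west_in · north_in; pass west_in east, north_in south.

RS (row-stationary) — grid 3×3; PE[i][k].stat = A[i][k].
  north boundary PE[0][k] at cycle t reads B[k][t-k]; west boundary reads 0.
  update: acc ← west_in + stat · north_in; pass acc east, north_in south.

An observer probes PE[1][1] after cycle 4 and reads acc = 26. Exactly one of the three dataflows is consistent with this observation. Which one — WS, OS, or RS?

— WS: 3×2; PE[1][1] trace:
  cycle 0: PE[1][1] → acc 0, east 0, south 0
  cycle 1: PE[1][1] → acc 0, east 0, south 0
  cycle 2: PE[1][1] → acc 37, east 9, south 37
  cycle 3: PE[1][1] → acc 14, east 2, south 14
  cycle 4: PE[1][1] → acc 25, east 6, south 25
— OS: 3×2; PE[1][1] trace:
  cycle 0: PE[1][1] → acc 0, east 0, south 0
  cycle 1: PE[1][1] → acc 0, east 0, south 0
  cycle 2: PE[1][1] → acc 6, east 6, south 1
  cycle 3: PE[1][1] → acc 14, east 2, south 4
  cycle 4: PE[1][1] → acc 26, east 4, south 3
— RS: 3×3; PE[1][1] trace:
  cycle 0: PE[1][1] → acc 0, east 0, south 0
  cycle 1: PE[1][1] → acc 0, east 0, south 0
  cycle 2: PE[1][1] → acc 22, east 22, south 2
  cycle 3: PE[1][1] → acc 14, east 14, south 4
  cycle 4: PE[1][1] → acc 0, east 0, south 0

dataflow = OS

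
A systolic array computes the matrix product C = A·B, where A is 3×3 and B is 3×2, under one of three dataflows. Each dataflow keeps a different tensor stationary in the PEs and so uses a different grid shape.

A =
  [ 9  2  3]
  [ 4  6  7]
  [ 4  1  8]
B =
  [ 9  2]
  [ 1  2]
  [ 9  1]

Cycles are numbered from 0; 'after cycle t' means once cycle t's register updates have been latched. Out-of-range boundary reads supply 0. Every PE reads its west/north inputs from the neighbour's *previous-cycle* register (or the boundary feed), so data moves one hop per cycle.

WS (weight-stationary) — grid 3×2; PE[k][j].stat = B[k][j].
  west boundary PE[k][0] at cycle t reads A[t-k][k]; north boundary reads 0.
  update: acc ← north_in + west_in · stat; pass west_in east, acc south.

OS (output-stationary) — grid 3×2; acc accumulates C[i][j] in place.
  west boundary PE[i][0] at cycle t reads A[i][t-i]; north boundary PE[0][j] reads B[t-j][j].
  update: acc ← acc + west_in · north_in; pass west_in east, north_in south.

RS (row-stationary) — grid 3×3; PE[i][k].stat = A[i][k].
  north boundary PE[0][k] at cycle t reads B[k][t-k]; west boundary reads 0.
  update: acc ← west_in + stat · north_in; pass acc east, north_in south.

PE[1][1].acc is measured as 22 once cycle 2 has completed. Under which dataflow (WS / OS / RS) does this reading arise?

dataflow = WS

— WS: 3×2; PE[1][1] trace:
  step 0 · PE1,1: acc=0; fwd→0 fwd↓0
  step 1 · PE1,1: acc=0; fwd→0 fwd↓0
  step 2 · PE1,1: acc=22; fwd→2 fwd↓22
— OS: 3×2; PE[1][1] trace:
  step 0 · PE1,1: acc=0; fwd→0 fwd↓0
  step 1 · PE1,1: acc=0; fwd→0 fwd↓0
  step 2 · PE1,1: acc=8; fwd→4 fwd↓2
— RS: 3×3; PE[1][1] trace:
  step 0 · PE1,1: acc=0; fwd→0 fwd↓0
  step 1 · PE1,1: acc=0; fwd→0 fwd↓0
  step 2 · PE1,1: acc=42; fwd→42 fwd↓1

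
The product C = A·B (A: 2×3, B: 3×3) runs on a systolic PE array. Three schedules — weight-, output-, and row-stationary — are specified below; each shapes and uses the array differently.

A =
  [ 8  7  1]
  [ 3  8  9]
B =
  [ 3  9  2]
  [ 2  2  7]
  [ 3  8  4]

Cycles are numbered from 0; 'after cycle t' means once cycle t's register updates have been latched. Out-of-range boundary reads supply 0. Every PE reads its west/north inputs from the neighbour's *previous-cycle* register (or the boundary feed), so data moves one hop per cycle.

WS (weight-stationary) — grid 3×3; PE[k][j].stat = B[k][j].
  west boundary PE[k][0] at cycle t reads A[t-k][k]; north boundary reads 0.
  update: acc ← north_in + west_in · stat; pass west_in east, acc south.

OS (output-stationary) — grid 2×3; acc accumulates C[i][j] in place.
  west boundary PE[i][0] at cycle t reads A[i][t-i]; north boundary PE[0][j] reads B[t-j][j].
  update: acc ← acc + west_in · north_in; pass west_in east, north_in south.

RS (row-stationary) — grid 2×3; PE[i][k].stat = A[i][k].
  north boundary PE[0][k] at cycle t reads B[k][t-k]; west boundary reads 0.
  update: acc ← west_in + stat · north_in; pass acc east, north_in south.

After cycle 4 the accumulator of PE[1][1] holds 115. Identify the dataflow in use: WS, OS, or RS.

Under WS (3×3), PE[1][1]:
  after 0 — PE[1][1] acc=0, pass-E 0, pass-S 0
  after 1 — PE[1][1] acc=0, pass-E 0, pass-S 0
  after 2 — PE[1][1] acc=86, pass-E 7, pass-S 86
  after 3 — PE[1][1] acc=43, pass-E 8, pass-S 43
  after 4 — PE[1][1] acc=0, pass-E 0, pass-S 0
Under OS (2×3), PE[1][1]:
  after 0 — PE[1][1] acc=0, pass-E 0, pass-S 0
  after 1 — PE[1][1] acc=0, pass-E 0, pass-S 0
  after 2 — PE[1][1] acc=27, pass-E 3, pass-S 9
  after 3 — PE[1][1] acc=43, pass-E 8, pass-S 2
  after 4 — PE[1][1] acc=115, pass-E 9, pass-S 8
Under RS (2×3), PE[1][1]:
  after 0 — PE[1][1] acc=0, pass-E 0, pass-S 0
  after 1 — PE[1][1] acc=0, pass-E 0, pass-S 0
  after 2 — PE[1][1] acc=25, pass-E 25, pass-S 2
  after 3 — PE[1][1] acc=43, pass-E 43, pass-S 2
  after 4 — PE[1][1] acc=62, pass-E 62, pass-S 7

dataflow = OS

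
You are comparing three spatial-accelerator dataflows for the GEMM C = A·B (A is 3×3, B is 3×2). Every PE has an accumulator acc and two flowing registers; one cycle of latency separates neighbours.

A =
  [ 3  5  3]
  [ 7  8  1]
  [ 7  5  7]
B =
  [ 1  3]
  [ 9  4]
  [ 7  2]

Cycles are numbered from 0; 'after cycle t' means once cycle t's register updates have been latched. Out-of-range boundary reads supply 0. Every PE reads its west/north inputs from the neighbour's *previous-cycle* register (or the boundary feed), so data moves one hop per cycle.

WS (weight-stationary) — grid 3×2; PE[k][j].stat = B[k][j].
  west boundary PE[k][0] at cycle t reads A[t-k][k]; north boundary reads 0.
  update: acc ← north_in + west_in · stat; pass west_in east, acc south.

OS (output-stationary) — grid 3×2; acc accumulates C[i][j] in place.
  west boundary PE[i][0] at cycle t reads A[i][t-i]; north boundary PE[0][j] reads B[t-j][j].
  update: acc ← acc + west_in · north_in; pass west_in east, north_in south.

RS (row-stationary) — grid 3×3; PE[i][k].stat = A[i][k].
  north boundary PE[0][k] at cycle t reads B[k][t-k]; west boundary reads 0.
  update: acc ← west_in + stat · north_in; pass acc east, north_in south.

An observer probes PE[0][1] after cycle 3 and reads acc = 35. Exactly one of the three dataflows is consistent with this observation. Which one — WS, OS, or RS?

Under WS (3×2), PE[0][1]:
  step 0 · PE0,1: acc=0; fwd→0 fwd↓0
  step 1 · PE0,1: acc=9; fwd→3 fwd↓9
  step 2 · PE0,1: acc=21; fwd→7 fwd↓21
  step 3 · PE0,1: acc=21; fwd→7 fwd↓21
Under OS (3×2), PE[0][1]:
  step 0 · PE0,1: acc=0; fwd→0 fwd↓0
  step 1 · PE0,1: acc=9; fwd→3 fwd↓3
  step 2 · PE0,1: acc=29; fwd→5 fwd↓4
  step 3 · PE0,1: acc=35; fwd→3 fwd↓2
Under RS (3×3), PE[0][1]:
  step 0 · PE0,1: acc=0; fwd→0 fwd↓0
  step 1 · PE0,1: acc=48; fwd→48 fwd↓9
  step 2 · PE0,1: acc=29; fwd→29 fwd↓4
  step 3 · PE0,1: acc=0; fwd→0 fwd↓0

dataflow = OS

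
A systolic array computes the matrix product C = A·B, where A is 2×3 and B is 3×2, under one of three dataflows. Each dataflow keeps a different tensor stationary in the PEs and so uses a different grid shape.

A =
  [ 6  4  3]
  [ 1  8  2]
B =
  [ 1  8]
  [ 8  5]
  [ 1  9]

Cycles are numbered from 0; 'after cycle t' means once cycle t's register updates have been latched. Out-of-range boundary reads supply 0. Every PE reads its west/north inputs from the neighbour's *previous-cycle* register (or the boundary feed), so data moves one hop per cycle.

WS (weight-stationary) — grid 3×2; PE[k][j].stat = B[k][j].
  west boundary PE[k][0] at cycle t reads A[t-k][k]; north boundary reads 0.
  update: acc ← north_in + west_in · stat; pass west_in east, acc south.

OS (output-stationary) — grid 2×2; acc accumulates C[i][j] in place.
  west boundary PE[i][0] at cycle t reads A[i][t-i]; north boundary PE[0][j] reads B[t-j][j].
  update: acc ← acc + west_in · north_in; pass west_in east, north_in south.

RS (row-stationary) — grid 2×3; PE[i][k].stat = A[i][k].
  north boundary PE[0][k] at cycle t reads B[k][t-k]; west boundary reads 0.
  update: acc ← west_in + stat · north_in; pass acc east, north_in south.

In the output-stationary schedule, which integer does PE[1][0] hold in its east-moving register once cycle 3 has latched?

register = 2

OS on a 2×2 grid — tracing PE[1][0] and its feeders:
  @0  [0,0]  acc 6  |  →6  ↓1
  @0  [1,0]  acc 0  |  →0  ↓0
  @1  [0,0]  acc 38  |  →4  ↓8
  @1  [1,0]  acc 1  |  →1  ↓1
  @2  [0,0]  acc 41  |  →3  ↓1
  @2  [1,0]  acc 65  |  →8  ↓8
  @3  [0,0]  acc 41  |  →0  ↓0
  @3  [1,0]  acc 67  |  →2  ↓1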